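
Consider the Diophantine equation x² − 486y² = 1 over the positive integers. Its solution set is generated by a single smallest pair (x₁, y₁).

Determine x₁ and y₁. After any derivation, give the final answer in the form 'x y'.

485 22

√486 → a₀=22, period (22,44); ℓ=2 even so k=1
k=0  a_k=22  p_k/q_k = 22/1
k=1  a_k=22  p_k/q_k = 485/22
→ (485, 22).  Check: 485²=235225, 486·22²=235224, difference 1.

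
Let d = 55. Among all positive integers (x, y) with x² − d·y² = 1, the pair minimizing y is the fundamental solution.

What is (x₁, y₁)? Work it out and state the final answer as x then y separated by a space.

89 12

√55 → a₀=7, period (2,2,2,14); ℓ=4 even so k=3
i=0: a=7 ⇒ p=7, q=1
…
i=2: a=2 ⇒ p=37, q=5
i=3: a=2 ⇒ p=89, q=12
fundamental: x₁=89, y₁=12  (since 7921 − 55·144 = 1)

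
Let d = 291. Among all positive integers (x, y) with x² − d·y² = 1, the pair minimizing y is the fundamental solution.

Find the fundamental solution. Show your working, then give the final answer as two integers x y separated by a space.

290 17

√291 = [17; 17,34, …], period ℓ=2 (even) → k=1
i=0: a=17 ⇒ p=17, q=1
i=1: a=17 ⇒ p=290, q=17
(x₁, y₁) = (290, 17);  290² − 291·17² = 1 ✓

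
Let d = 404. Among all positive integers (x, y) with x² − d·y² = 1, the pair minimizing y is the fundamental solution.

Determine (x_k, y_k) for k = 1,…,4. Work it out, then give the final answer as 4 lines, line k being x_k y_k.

√404 = [20; 10,40, …], period ℓ=2 (even) → k=1
k=0  a_k=20  p_k/q_k = 20/1
k=1  a_k=10  p_k/q_k = 201/10
→ (201, 10).  Check: 201²=40401, 404·10²=40400, difference 1.
n=2: (201,10)∘(201,10) = (201·201+404·10·10, 201·10+10·201) = (80801,4020)
n=3: (80801,4020)∘(201,10) = (201·80801+404·10·4020, 201·4020+10·80801) = (32481801,1616030)
n=4: (32481801,1616030)∘(201,10) = (201·32481801+404·10·1616030, 201·1616030+10·32481801) = (13057603201,649640040)

201 10
80801 4020
32481801 1616030
13057603201 649640040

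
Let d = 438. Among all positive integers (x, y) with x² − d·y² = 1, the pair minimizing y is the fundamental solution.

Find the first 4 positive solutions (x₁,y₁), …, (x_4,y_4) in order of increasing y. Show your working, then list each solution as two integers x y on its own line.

√438 = [20; 1,12,1,40, …], period ℓ=4 (even) → k=3
i=0: a=20 ⇒ p=20, q=1
i=1: a=1 ⇒ p=21, q=1
i=2: a=12 ⇒ p=272, q=13
i=3: a=1 ⇒ p=293, q=14
→ (293, 14).  Check: 293²=85849, 438·14²=85848, difference 1.
(x_2, y_2) = (293·293 + 438·14·14, 293·14 + 14·293) = (171697, 8204)
(x_3, y_3) = (293·171697 + 438·14·8204, 293·8204 + 14·171697) = (100614149, 4807530)
(x_4, y_4) = (293·100614149 + 438·14·4807530, 293·4807530 + 14·100614149) = (58959719617, 2817204376)

293 14
171697 8204
100614149 4807530
58959719617 2817204376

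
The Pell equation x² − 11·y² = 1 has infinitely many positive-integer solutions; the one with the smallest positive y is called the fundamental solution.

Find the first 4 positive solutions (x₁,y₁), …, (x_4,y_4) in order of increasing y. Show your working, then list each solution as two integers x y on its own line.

10 3
199 60
3970 1197
79201 23880

d=11: √d = [3; 3,6] (ℓ=2, even), read p_1/q_1
step 0: (3, 1)  from 3·(1,0) + (0,1)
step 1: (10, 3)  from 3·(3,1) + (1,0)
→ (10, 3).  Check: 10²=100, 11·3²=99, difference 1.
n=2: (10,3)∘(10,3) = (10·10+11·3·3, 10·3+3·10) = (199,60)
n=3: (199,60)∘(10,3) = (10·199+11·3·60, 10·60+3·199) = (3970,1197)
n=4: (3970,1197)∘(10,3) = (10·3970+11·3·1197, 10·1197+3·3970) = (79201,23880)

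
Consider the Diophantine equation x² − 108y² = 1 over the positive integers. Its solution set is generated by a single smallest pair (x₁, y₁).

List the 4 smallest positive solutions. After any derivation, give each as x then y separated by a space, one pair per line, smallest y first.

[10; 2,1,1,4,1,1,2,20] for √108; ℓ=8 ⇒ convergent index 7
a_0=10:  p_0=10·1+0=10,  q_0=10·0+1=1
…
a_2=1:  p_2=1·21+10=31,  q_2=1·2+1=3
…
a_4=4:  p_4=4·52+31=239,  q_4=4·5+3=23
…
a_6=1:  p_6=1·291+239=530,  q_6=1·28+23=51
a_7=2:  p_7=2·530+291=1351,  q_7=2·51+28=130
(x₁, y₁) = (1351, 130);  1351² − 108·130² = 1 ✓
n=2: (1351,130)∘(1351,130) = (1351·1351+108·130·130, 1351·130+130·1351) = (3650401,351260)
n=3: (3650401,351260)∘(1351,130) = (1351·3650401+108·130·351260, 1351·351260+130·3650401) = (9863382151,949104390)
n=4: (9863382151,949104390)∘(1351,130) = (1351·9863382151+108·130·949104390, 1351·949104390+130·9863382151) = (26650854921601,2564479710520)

1351 130
3650401 351260
9863382151 949104390
26650854921601 2564479710520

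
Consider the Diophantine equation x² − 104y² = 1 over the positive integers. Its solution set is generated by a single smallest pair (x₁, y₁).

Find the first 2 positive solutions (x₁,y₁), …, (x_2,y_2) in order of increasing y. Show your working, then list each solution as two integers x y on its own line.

√104 = [10; 5,20, …], period ℓ=2 (even) → k=1
i=0: a=10 ⇒ p=10, q=1
i=1: a=5 ⇒ p=51, q=5
→ (51, 5).  Check: 51²=2601, 104·5²=2600, difference 1.
(51+5√104)^2 = 5201 + 510√104

51 5
5201 510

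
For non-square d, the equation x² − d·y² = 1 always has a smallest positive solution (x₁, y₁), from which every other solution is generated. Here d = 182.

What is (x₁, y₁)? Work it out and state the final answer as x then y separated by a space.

27 2

√182 → a₀=13, period (2,26); ℓ=2 even so k=1
i=0: a=13 ⇒ p=13, q=1
i=1: a=2 ⇒ p=27, q=2
fundamental: x₁=27, y₁=2  (since 729 − 182·4 = 1)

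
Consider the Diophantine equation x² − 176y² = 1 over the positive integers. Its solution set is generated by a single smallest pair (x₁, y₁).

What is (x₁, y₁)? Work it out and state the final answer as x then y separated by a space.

199 15

d=176: √d = [13; 3,1,3,26] (ℓ=4, even), read p_3/q_3
step 0: (13, 1)  from 13·(1,0) + (0,1)
…
step 2: (53, 4)  from 1·(40,3) + (13,1)
step 3: (199, 15)  from 3·(53,4) + (40,3)
fundamental: x₁=199, y₁=15  (since 39601 − 176·225 = 1)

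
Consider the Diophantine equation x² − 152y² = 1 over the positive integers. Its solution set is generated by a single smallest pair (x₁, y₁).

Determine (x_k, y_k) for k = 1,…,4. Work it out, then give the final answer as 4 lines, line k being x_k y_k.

37 3
2737 222
202501 16425
14982337 1215228

d=152: √d = [12; 3,24] (ℓ=2, even), read p_1/q_1
k=0  a_k=12  p_k/q_k = 12/1
k=1  a_k=3  p_k/q_k = 37/3
fundamental: x₁=37, y₁=3  (since 1369 − 152·9 = 1)
n=2: (37,3)∘(37,3) = (37·37+152·3·3, 37·3+3·37) = (2737,222)
n=3: (2737,222)∘(37,3) = (37·2737+152·3·222, 37·222+3·2737) = (202501,16425)
n=4: (202501,16425)∘(37,3) = (37·202501+152·3·16425, 37·16425+3·202501) = (14982337,1215228)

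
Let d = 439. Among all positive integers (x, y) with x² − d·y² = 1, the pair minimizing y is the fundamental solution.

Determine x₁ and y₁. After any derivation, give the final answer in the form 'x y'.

440 21

d=439: √d = [20; 1,19,1,40] (ℓ=4, even), read p_3/q_3
step 0: (20, 1)  from 20·(1,0) + (0,1)
…
step 2: (419, 20)  from 19·(21,1) + (20,1)
step 3: (440, 21)  from 1·(419,20) + (21,1)
(x₁, y₁) = (440, 21);  440² − 439·21² = 1 ✓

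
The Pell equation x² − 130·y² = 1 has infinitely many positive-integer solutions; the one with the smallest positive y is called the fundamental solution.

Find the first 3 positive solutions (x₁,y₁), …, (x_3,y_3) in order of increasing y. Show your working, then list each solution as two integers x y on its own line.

√130 = [11; 2,2,22, …], period ℓ=3 (odd) → k=5
step 0: (11, 1)  from 11·(1,0) + (0,1)
…
step 3: (1277, 112)  from 22·(57,5) + (23,2)
step 4: (2611, 229)  from 2·(1277,112) + (57,5)
step 5: (6499, 570)  from 2·(2611,229) + (1277,112)
(x₁, y₁) = (6499, 570);  6499² − 130·570² = 1 ✓
(x_2, y_2) = (6499·6499 + 130·570·570, 6499·570 + 570·6499) = (84474001, 7408860)
(x_3, y_3) = (6499·84474001 + 130·570·7408860, 6499·7408860 + 570·84474001) = (1097993058499, 96300361710)

6499 570
84474001 7408860
1097993058499 96300361710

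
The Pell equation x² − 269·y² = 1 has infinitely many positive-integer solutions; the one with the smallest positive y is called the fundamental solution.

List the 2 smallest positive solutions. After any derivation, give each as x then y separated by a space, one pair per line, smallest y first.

√269 = [16; 2,2,32, …], period ℓ=3 (odd) → k=5
a_0=16:  p_0=16·1+0=16,  q_0=16·0+1=1
…
a_2=2:  p_2=2·33+16=82,  q_2=2·2+1=5
a_3=32:  p_3=32·82+33=2657,  q_3=32·5+2=162
a_4=2:  p_4=2·2657+82=5396,  q_4=2·162+5=329
a_5=2:  p_5=2·5396+2657=13449,  q_5=2·329+162=820
(x₁, y₁) = (13449, 820);  13449² − 269·820² = 1 ✓
n=2: (13449,820)∘(13449,820) = (13449·13449+269·820·820, 13449·820+820·13449) = (361751201,22056360)

13449 820
361751201 22056360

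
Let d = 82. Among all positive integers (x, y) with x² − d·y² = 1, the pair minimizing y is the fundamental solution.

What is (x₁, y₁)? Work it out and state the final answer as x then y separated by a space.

163 18

[9; 18] for √82; ℓ=1 ⇒ convergent index 1
i=0: a=9 ⇒ p=9, q=1
i=1: a=18 ⇒ p=163, q=18
→ (163, 18).  Check: 163²=26569, 82·18²=26568, difference 1.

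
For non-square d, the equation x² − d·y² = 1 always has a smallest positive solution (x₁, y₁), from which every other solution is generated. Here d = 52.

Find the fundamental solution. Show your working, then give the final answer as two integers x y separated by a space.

649 90

√52 → a₀=7, period (4,1,2,1,4,14); ℓ=6 even so k=5
step 0: (7, 1)  from 7·(1,0) + (0,1)
step 1: (29, 4)  from 4·(7,1) + (1,0)
…
step 3: (101, 14)  from 2·(36,5) + (29,4)
step 4: (137, 19)  from 1·(101,14) + (36,5)
step 5: (649, 90)  from 4·(137,19) + (101,14)
(x₁, y₁) = (649, 90);  649² − 52·90² = 1 ✓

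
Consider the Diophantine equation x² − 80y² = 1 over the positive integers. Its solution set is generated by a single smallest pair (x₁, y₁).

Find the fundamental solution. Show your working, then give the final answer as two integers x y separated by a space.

√80 → a₀=8, period (1,16); ℓ=2 even so k=1
step 0: (8, 1)  from 8·(1,0) + (0,1)
step 1: (9, 1)  from 1·(8,1) + (1,0)
(x₁, y₁) = (9, 1);  9² − 80·1² = 1 ✓

9 1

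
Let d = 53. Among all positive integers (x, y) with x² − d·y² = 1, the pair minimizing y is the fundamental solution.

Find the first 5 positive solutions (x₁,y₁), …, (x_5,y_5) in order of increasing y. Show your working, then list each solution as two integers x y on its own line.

d=53: √d = [7; 3,1,1,3,14] (ℓ=5, odd), read p_9/q_9
step 0: (7, 1)  from 7·(1,0) + (0,1)
…
step 2: (29, 4)  from 1·(22,3) + (7,1)
step 3: (51, 7)  from 1·(29,4) + (22,3)
step 4: (182, 25)  from 3·(51,7) + (29,4)
step 5: (2599, 357)  from 14·(182,25) + (51,7)
step 6: (7979, 1096)  from 3·(2599,357) + (182,25)
step 7: (10578, 1453)  from 1·(7979,1096) + (2599,357)
step 8: (18557, 2549)  from 1·(10578,1453) + (7979,1096)
step 9: (66249, 9100)  from 3·(18557,2549) + (10578,1453)
fundamental: x₁=66249, y₁=9100  (since 4388930001 − 53·82810000 = 1)
k=2:  x_2 = 66249·66249+53·9100·9100 = 8777860001,  y_2 = 66249·9100+9100·66249 = 1205731800
k=3:  x_3 = 66249·8777860001+53·9100·1205731800 = 1163048894346249,  y_3 = 66249·1205731800+9100·8777860001 = 159757052027300
k=4:  x_4 = 66249·1163048894346249+53·9100·159757052027300 = 154101652394311440001,  y_4 = 66249·159757052027300+9100·1163048894346249 = 21167489878307463600
k=5:  x_5 = 66249·154101652394311440001+53·9100·21167489878307463600 = 20418160737778428282906249,  y_5 = 66249·21167489878307463600+9100·154101652394311440001 = 2804650073736225260045500

66249 9100
8777860001 1205731800
1163048894346249 159757052027300
154101652394311440001 21167489878307463600
20418160737778428282906249 2804650073736225260045500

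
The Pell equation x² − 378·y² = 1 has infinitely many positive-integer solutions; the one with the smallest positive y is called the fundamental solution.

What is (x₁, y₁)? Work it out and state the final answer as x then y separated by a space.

√378 = [19; 2,3,1,4,1,3,2,38, …], period ℓ=8 (even) → k=7
step 0: (19, 1)  from 19·(1,0) + (0,1)
…
step 2: (136, 7)  from 3·(39,2) + (19,1)
step 3: (175, 9)  from 1·(136,7) + (39,2)
…
step 5: (1011, 52)  from 1·(836,43) + (175,9)
step 6: (3869, 199)  from 3·(1011,52) + (836,43)
step 7: (8749, 450)  from 2·(3869,199) + (1011,52)
(x₁, y₁) = (8749, 450);  8749² − 378·450² = 1 ✓

8749 450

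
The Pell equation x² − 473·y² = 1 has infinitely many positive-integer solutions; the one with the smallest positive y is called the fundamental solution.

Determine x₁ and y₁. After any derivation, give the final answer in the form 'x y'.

d=473: √d = [21; 1,2,1,42] (ℓ=4, even), read p_3/q_3
a_0=21:  p_0=21·1+0=21,  q_0=21·0+1=1
a_1=1:  p_1=1·21+1=22,  q_1=1·1+0=1
a_2=2:  p_2=2·22+21=65,  q_2=2·1+1=3
a_3=1:  p_3=1·65+22=87,  q_3=1·3+1=4
→ (87, 4).  Check: 87²=7569, 473·4²=7568, difference 1.

87 4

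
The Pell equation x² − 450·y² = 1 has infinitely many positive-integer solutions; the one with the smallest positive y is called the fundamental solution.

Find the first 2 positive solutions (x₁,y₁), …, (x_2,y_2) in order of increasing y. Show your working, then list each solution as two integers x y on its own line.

d=450: √d = [21; 4,1,2,4,2,1,4,42] (ℓ=8, even), read p_7/q_7
i=0: a=21 ⇒ p=21, q=1
i=1: a=4 ⇒ p=85, q=4
i=2: a=1 ⇒ p=106, q=5
…
i=4: a=4 ⇒ p=1294, q=61
i=5: a=2 ⇒ p=2885, q=136
i=6: a=1 ⇒ p=4179, q=197
i=7: a=4 ⇒ p=19601, q=924
fundamental: x₁=19601, y₁=924  (since 384199201 − 450·853776 = 1)
n=2: (19601,924)∘(19601,924) = (19601·19601+450·924·924, 19601·924+924·19601) = (768398401,36222648)

19601 924
768398401 36222648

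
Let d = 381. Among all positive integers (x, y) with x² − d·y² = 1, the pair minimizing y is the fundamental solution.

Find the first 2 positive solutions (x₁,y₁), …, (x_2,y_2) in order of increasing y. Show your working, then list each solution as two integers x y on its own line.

d=381: √d = [19; 1,1,12,1,1,38] (ℓ=6, even), read p_5/q_5
a_0=19:  p_0=19·1+0=19,  q_0=19·0+1=1
a_1=1:  p_1=1·19+1=20,  q_1=1·1+0=1
…
a_4=1:  p_4=1·488+39=527,  q_4=1·25+2=27
a_5=1:  p_5=1·527+488=1015,  q_5=1·27+25=52
(x₁, y₁) = (1015, 52);  1015² − 381·52² = 1 ✓
(x_2, y_2) = (1015·1015 + 381·52·52, 1015·52 + 52·1015) = (2060449, 105560)

1015 52
2060449 105560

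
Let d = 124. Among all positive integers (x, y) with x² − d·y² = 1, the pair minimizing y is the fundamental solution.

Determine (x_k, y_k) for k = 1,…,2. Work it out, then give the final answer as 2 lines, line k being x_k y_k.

4620799 414960
42703566796801 3834893506080

√124 → a₀=11, period (7,2,1,1,1,…,2,7,22); ℓ=16 even so k=15
step 0: (11, 1)  from 11·(1,0) + (0,1)
step 1: (78, 7)  from 7·(11,1) + (1,0)
step 2: (167, 15)  from 2·(78,7) + (11,1)
step 3: (245, 22)  from 1·(167,15) + (78,7)
step 4: (412, 37)  from 1·(245,22) + (167,15)
step 5: (657, 59)  from 1·(412,37) + (245,22)
step 6: (2383, 214)  from 3·(657,59) + (412,37)
step 7: (3040, 273)  from 1·(2383,214) + (657,59)
step 8: (14543, 1306)  from 4·(3040,273) + (2383,214)
step 9: (17583, 1579)  from 1·(14543,1306) + (3040,273)
step 10: (67292, 6043)  from 3·(17583,1579) + (14543,1306)
step 11: (84875, 7622)  from 1·(67292,6043) + (17583,1579)
…
step 13: (237042, 21287)  from 1·(152167,13665) + (84875,7622)
step 14: (626251, 56239)  from 2·(237042,21287) + (152167,13665)
step 15: (4620799, 414960)  from 7·(626251,56239) + (237042,21287)
→ (4620799, 414960).  Check: 4620799²=21351783398401, 124·414960²=21351783398400, difference 1.
n=2: (4620799,414960)∘(4620799,414960) = (4620799·4620799+124·414960·414960, 4620799·414960+414960·4620799) = (42703566796801,3834893506080)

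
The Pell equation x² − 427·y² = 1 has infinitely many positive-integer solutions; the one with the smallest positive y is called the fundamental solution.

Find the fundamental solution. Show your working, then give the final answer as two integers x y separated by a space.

√427 = [20; 1,1,1,40, …], period ℓ=4 (even) → k=3
a_0=20:  p_0=20·1+0=20,  q_0=20·0+1=1
…
a_2=1:  p_2=1·21+20=41,  q_2=1·1+1=2
a_3=1:  p_3=1·41+21=62,  q_3=1·2+1=3
fundamental: x₁=62, y₁=3  (since 3844 − 427·9 = 1)

62 3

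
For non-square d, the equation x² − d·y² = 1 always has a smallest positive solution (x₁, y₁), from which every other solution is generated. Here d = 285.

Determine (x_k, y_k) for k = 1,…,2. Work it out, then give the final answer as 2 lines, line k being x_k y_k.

d=285: √d = [16; 1,7,2,7,1,32] (ℓ=6, even), read p_5/q_5
k=0  a_k=16  p_k/q_k = 16/1
k=1  a_k=1  p_k/q_k = 17/1
k=2  a_k=7  p_k/q_k = 135/8
k=3  a_k=2  p_k/q_k = 287/17
k=4  a_k=7  p_k/q_k = 2144/127
k=5  a_k=1  p_k/q_k = 2431/144
fundamental: x₁=2431, y₁=144  (since 5909761 − 285·20736 = 1)
(x_2, y_2) = (2431·2431 + 285·144·144, 2431·144 + 144·2431) = (11819521, 700128)

2431 144
11819521 700128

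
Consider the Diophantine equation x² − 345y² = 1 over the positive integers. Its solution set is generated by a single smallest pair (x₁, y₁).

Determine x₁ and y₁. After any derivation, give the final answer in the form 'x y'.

6761 364

√345 → a₀=18, period (1,1,2,1,6,1,2,1,1,36); ℓ=10 even so k=9
step 0: (18, 1)  from 18·(1,0) + (0,1)
step 1: (19, 1)  from 1·(18,1) + (1,0)
step 2: (37, 2)  from 1·(19,1) + (18,1)
step 3: (93, 5)  from 2·(37,2) + (19,1)
…
step 6: (1003, 54)  from 1·(873,47) + (130,7)
…
step 8: (3882, 209)  from 1·(2879,155) + (1003,54)
step 9: (6761, 364)  from 1·(3882,209) + (2879,155)
(x₁, y₁) = (6761, 364);  6761² − 345·364² = 1 ✓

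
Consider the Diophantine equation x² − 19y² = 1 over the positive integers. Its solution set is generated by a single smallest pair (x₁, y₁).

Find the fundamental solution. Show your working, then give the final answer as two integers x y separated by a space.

170 39

√19 = [4; 2,1,3,1,2,8, …], period ℓ=6 (even) → k=5
k=0  a_k=4  p_k/q_k = 4/1
k=1  a_k=2  p_k/q_k = 9/2
k=2  a_k=1  p_k/q_k = 13/3
k=3  a_k=3  p_k/q_k = 48/11
k=4  a_k=1  p_k/q_k = 61/14
k=5  a_k=2  p_k/q_k = 170/39
(x₁, y₁) = (170, 39);  170² − 19·39² = 1 ✓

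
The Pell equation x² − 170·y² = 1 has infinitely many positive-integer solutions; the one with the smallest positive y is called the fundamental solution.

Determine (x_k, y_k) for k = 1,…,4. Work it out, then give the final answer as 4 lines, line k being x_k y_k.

d=170: √d = [13; 26] (ℓ=1, odd), read p_1/q_1
k=0  a_k=13  p_k/q_k = 13/1
k=1  a_k=26  p_k/q_k = 339/26
fundamental: x₁=339, y₁=26  (since 114921 − 170·676 = 1)
k=2:  x_2 = 339·339+170·26·26 = 229841,  y_2 = 339·26+26·339 = 17628
k=3:  x_3 = 339·229841+170·26·17628 = 155831859,  y_3 = 339·17628+26·229841 = 11951758
k=4:  x_4 = 339·155831859+170·26·11951758 = 105653770561,  y_4 = 339·11951758+26·155831859 = 8103274296

339 26
229841 17628
155831859 11951758
105653770561 8103274296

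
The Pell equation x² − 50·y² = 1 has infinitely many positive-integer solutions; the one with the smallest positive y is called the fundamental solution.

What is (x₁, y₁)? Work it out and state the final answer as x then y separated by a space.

99 14

√50 → a₀=7, period (14); ℓ=1 odd so k=1
step 0: (7, 1)  from 7·(1,0) + (0,1)
step 1: (99, 14)  from 14·(7,1) + (1,0)
→ (99, 14).  Check: 99²=9801, 50·14²=9800, difference 1.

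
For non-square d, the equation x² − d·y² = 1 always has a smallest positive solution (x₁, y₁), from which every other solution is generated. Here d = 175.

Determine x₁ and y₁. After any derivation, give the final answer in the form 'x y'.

[13; 4,2,1,2,4,26] for √175; ℓ=6 ⇒ convergent index 5
k=0  a_k=13  p_k/q_k = 13/1
…
k=2  a_k=2  p_k/q_k = 119/9
k=3  a_k=1  p_k/q_k = 172/13
k=4  a_k=2  p_k/q_k = 463/35
k=5  a_k=4  p_k/q_k = 2024/153
(x₁, y₁) = (2024, 153);  2024² − 175·153² = 1 ✓

2024 153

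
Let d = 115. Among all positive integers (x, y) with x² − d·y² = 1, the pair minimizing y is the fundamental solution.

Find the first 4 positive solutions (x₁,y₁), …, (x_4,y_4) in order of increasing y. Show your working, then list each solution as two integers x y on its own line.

√115 → a₀=10, period (1,2,1,1,1,1,1,2,1,20); ℓ=10 even so k=9
a_0=10:  p_0=10·1+0=10,  q_0=10·0+1=1
a_1=1:  p_1=1·10+1=11,  q_1=1·1+0=1
a_2=2:  p_2=2·11+10=32,  q_2=2·1+1=3
…
a_4=1:  p_4=1·43+32=75,  q_4=1·4+3=7
…
a_6=1:  p_6=1·118+75=193,  q_6=1·11+7=18
a_7=1:  p_7=1·193+118=311,  q_7=1·18+11=29
a_8=2:  p_8=2·311+193=815,  q_8=2·29+18=76
a_9=1:  p_9=1·815+311=1126,  q_9=1·76+29=105
→ (1126, 105).  Check: 1126²=1267876, 115·105²=1267875, difference 1.
(x_2, y_2) = (1126·1126 + 115·105·105, 1126·105 + 105·1126) = (2535751, 236460)
(x_3, y_3) = (1126·2535751 + 115·105·236460, 1126·236460 + 105·2535751) = (5710510126, 532507815)
(x_4, y_4) = (1126·5710510126 + 115·105·532507815, 1126·532507815 + 105·5710510126) = (12860066268001, 1199207362920)

1126 105
2535751 236460
5710510126 532507815
12860066268001 1199207362920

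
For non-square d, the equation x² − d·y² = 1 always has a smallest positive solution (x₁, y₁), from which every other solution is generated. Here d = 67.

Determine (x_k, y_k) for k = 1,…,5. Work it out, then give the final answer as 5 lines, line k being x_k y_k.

48842 5967
4771081927 582880428
466058366908226 56938091722785
45526445508292066657 5561940551265649512
4447205302565943872414162 543312600752895615207423

[8; 5,2,1,1,7,1,1,2,5,16] for √67; ℓ=10 ⇒ convergent index 9
i=0: a=8 ⇒ p=8, q=1
…
i=2: a=2 ⇒ p=90, q=11
i=3: a=1 ⇒ p=131, q=16
i=4: a=1 ⇒ p=221, q=27
i=5: a=7 ⇒ p=1678, q=205
i=6: a=1 ⇒ p=1899, q=232
i=7: a=1 ⇒ p=3577, q=437
i=8: a=2 ⇒ p=9053, q=1106
i=9: a=5 ⇒ p=48842, q=5967
→ (48842, 5967).  Check: 48842²=2385540964, 67·5967²=2385540963, difference 1.
n=2: (48842,5967)∘(48842,5967) = (48842·48842+67·5967·5967, 48842·5967+5967·48842) = (4771081927,582880428)
n=3: (4771081927,582880428)∘(48842,5967) = (48842·4771081927+67·5967·582880428, 48842·582880428+5967·4771081927) = (466058366908226,56938091722785)
n=4: (466058366908226,56938091722785)∘(48842,5967) = (48842·466058366908226+67·5967·56938091722785, 48842·56938091722785+5967·466058366908226) = (45526445508292066657,5561940551265649512)
n=5: (45526445508292066657,5561940551265649512)∘(48842,5967) = (48842·45526445508292066657+67·5967·5561940551265649512, 48842·5561940551265649512+5967·45526445508292066657) = (4447205302565943872414162,543312600752895615207423)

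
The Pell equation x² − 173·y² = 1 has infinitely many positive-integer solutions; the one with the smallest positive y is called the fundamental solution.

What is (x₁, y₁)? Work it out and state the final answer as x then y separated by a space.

2499849 190060

[13; 6,1,1,6,26] for √173; ℓ=5 ⇒ convergent index 9
k=0  a_k=13  p_k/q_k = 13/1
…
k=3  a_k=1  p_k/q_k = 171/13
k=4  a_k=6  p_k/q_k = 1118/85
k=5  a_k=26  p_k/q_k = 29239/2223
k=6  a_k=6  p_k/q_k = 176552/13423
k=7  a_k=1  p_k/q_k = 205791/15646
k=8  a_k=1  p_k/q_k = 382343/29069
k=9  a_k=6  p_k/q_k = 2499849/190060
fundamental: x₁=2499849, y₁=190060  (since 6249245022801 − 173·36122803600 = 1)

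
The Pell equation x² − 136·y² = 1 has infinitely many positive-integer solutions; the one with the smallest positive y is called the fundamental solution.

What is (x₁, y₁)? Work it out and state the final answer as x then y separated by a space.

[11; 1,1,1,22] for √136; ℓ=4 ⇒ convergent index 3
step 0: (11, 1)  from 11·(1,0) + (0,1)
…
step 2: (23, 2)  from 1·(12,1) + (11,1)
step 3: (35, 3)  from 1·(23,2) + (12,1)
→ (35, 3).  Check: 35²=1225, 136·3²=1224, difference 1.

35 3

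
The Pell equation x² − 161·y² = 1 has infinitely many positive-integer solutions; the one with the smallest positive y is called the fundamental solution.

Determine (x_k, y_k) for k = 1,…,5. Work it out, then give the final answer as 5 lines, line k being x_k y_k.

√161 = [12; 1,2,4,1,2,1,4,2,1,24, …], period ℓ=10 (even) → k=9
i=0: a=12 ⇒ p=12, q=1
…
i=2: a=2 ⇒ p=38, q=3
i=3: a=4 ⇒ p=165, q=13
…
i=6: a=1 ⇒ p=774, q=61
…
i=8: a=2 ⇒ p=8108, q=639
i=9: a=1 ⇒ p=11775, q=928
→ (11775, 928).  Check: 11775²=138650625, 161·928²=138650624, difference 1.
k=2:  x_2 = 11775·11775+161·928·928 = 277301249,  y_2 = 11775·928+928·11775 = 21854400
k=3:  x_3 = 11775·277301249+161·928·21854400 = 6530444402175,  y_3 = 11775·21854400+928·277301249 = 514671119072
k=4:  x_4 = 11775·6530444402175+161·928·514671119072 = 153791965393920001,  y_4 = 11775·514671119072+928·6530444402175 = 12120504832291200
k=5:  x_5 = 11775·153791965393920001+161·928·12120504832291200 = 3621800778496371621375,  y_5 = 11775·12120504832291200+928·153791965393920001 = 285437888285786640928

11775 928
277301249 21854400
6530444402175 514671119072
153791965393920001 12120504832291200
3621800778496371621375 285437888285786640928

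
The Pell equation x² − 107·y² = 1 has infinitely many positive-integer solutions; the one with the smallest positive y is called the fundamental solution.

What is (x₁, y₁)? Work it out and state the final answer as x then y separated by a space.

962 93

d=107: √d = [10; 2,1,9,1,2,20] (ℓ=6, even), read p_5/q_5
a_0=10:  p_0=10·1+0=10,  q_0=10·0+1=1
…
a_2=1:  p_2=1·21+10=31,  q_2=1·2+1=3
a_3=9:  p_3=9·31+21=300,  q_3=9·3+2=29
a_4=1:  p_4=1·300+31=331,  q_4=1·29+3=32
a_5=2:  p_5=2·331+300=962,  q_5=2·32+29=93
fundamental: x₁=962, y₁=93  (since 925444 − 107·8649 = 1)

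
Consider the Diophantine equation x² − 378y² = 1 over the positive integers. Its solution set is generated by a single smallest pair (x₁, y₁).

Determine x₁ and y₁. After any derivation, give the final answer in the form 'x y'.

8749 450

√378 → a₀=19, period (2,3,1,4,1,3,2,38); ℓ=8 even so k=7
step 0: (19, 1)  from 19·(1,0) + (0,1)
step 1: (39, 2)  from 2·(19,1) + (1,0)
step 2: (136, 7)  from 3·(39,2) + (19,1)
step 3: (175, 9)  from 1·(136,7) + (39,2)
step 4: (836, 43)  from 4·(175,9) + (136,7)
step 5: (1011, 52)  from 1·(836,43) + (175,9)
step 6: (3869, 199)  from 3·(1011,52) + (836,43)
step 7: (8749, 450)  from 2·(3869,199) + (1011,52)
fundamental: x₁=8749, y₁=450  (since 76545001 − 378·202500 = 1)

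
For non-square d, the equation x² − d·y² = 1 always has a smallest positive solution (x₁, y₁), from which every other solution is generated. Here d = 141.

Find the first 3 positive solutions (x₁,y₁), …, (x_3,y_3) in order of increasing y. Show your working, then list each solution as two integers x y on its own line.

95 8
18049 1520
3429215 288792

d=141: √d = [11; 1,6,1,22] (ℓ=4, even), read p_3/q_3
i=0: a=11 ⇒ p=11, q=1
…
i=2: a=6 ⇒ p=83, q=7
i=3: a=1 ⇒ p=95, q=8
(x₁, y₁) = (95, 8);  95² − 141·8² = 1 ✓
k=2:  x_2 = 95·95+141·8·8 = 18049,  y_2 = 95·8+8·95 = 1520
k=3:  x_3 = 95·18049+141·8·1520 = 3429215,  y_3 = 95·1520+8·18049 = 288792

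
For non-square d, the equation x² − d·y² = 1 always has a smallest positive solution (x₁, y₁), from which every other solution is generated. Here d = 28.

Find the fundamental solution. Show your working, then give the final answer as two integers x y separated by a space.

127 24

√28 = [5; 3,2,3,10, …], period ℓ=4 (even) → k=3
k=0  a_k=5  p_k/q_k = 5/1
…
k=2  a_k=2  p_k/q_k = 37/7
k=3  a_k=3  p_k/q_k = 127/24
fundamental: x₁=127, y₁=24  (since 16129 − 28·576 = 1)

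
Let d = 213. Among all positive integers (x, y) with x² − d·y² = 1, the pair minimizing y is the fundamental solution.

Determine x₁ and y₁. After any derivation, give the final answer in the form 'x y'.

[14; 1,1,2,6,1,8,1,6,2,1,1,28] for √213; ℓ=12 ⇒ convergent index 11
step 0: (14, 1)  from 14·(1,0) + (0,1)
step 1: (15, 1)  from 1·(14,1) + (1,0)
…
step 5: (540, 37)  from 1·(467,32) + (73,5)
…
step 8: (36749, 2518)  from 6·(5327,365) + (4787,328)
…
step 10: (115574, 7919)  from 1·(78825,5401) + (36749,2518)
step 11: (194399, 13320)  from 1·(115574,7919) + (78825,5401)
fundamental: x₁=194399, y₁=13320  (since 37790971201 − 213·177422400 = 1)

194399 13320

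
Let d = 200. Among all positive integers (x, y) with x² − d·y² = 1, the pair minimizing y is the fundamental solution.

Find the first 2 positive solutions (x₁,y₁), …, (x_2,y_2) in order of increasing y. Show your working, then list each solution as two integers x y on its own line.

d=200: √d = [14; 7,28] (ℓ=2, even), read p_1/q_1
step 0: (14, 1)  from 14·(1,0) + (0,1)
step 1: (99, 7)  from 7·(14,1) + (1,0)
fundamental: x₁=99, y₁=7  (since 9801 − 200·49 = 1)
(99+7√200)^2 = 19601 + 1386√200

99 7
19601 1386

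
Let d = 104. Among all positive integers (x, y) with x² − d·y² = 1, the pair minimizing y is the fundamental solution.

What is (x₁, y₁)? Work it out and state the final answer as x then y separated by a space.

51 5

[10; 5,20] for √104; ℓ=2 ⇒ convergent index 1
step 0: (10, 1)  from 10·(1,0) + (0,1)
step 1: (51, 5)  from 5·(10,1) + (1,0)
→ (51, 5).  Check: 51²=2601, 104·5²=2600, difference 1.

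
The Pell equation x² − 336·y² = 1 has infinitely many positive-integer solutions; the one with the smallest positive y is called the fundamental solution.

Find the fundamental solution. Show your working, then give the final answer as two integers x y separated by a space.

55 3

d=336: √d = [18; 3,36] (ℓ=2, even), read p_1/q_1
a_0=18:  p_0=18·1+0=18,  q_0=18·0+1=1
a_1=3:  p_1=3·18+1=55,  q_1=3·1+0=3
→ (55, 3).  Check: 55²=3025, 336·3²=3024, difference 1.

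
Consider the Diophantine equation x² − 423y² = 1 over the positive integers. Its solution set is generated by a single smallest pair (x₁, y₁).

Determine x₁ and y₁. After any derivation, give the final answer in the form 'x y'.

√423 = [20; 1,1,3,4,3,1,1,40, …], period ℓ=8 (even) → k=7
i=0: a=20 ⇒ p=20, q=1
…
i=2: a=1 ⇒ p=41, q=2
i=3: a=3 ⇒ p=144, q=7
…
i=5: a=3 ⇒ p=1995, q=97
i=6: a=1 ⇒ p=2612, q=127
i=7: a=1 ⇒ p=4607, q=224
(x₁, y₁) = (4607, 224);  4607² − 423·224² = 1 ✓

4607 224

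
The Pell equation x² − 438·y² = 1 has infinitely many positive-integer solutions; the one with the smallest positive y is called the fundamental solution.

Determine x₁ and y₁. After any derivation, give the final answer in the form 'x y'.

293 14

d=438: √d = [20; 1,12,1,40] (ℓ=4, even), read p_3/q_3
step 0: (20, 1)  from 20·(1,0) + (0,1)
…
step 2: (272, 13)  from 12·(21,1) + (20,1)
step 3: (293, 14)  from 1·(272,13) + (21,1)
fundamental: x₁=293, y₁=14  (since 85849 − 438·196 = 1)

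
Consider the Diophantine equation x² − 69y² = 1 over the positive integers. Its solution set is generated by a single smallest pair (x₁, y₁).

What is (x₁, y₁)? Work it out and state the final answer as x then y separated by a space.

7775 936

√69 → a₀=8, period (3,3,1,4,1,3,3,16); ℓ=8 even so k=7
k=0  a_k=8  p_k/q_k = 8/1
…
k=2  a_k=3  p_k/q_k = 83/10
k=3  a_k=1  p_k/q_k = 108/13
k=4  a_k=4  p_k/q_k = 515/62
k=5  a_k=1  p_k/q_k = 623/75
k=6  a_k=3  p_k/q_k = 2384/287
k=7  a_k=3  p_k/q_k = 7775/936
fundamental: x₁=7775, y₁=936  (since 60450625 − 69·876096 = 1)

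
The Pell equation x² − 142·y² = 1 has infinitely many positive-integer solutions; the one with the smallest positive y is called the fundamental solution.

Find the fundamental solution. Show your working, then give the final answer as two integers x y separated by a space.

143 12

[11; 1,10,1,22] for √142; ℓ=4 ⇒ convergent index 3
a_0=11:  p_0=11·1+0=11,  q_0=11·0+1=1
a_1=1:  p_1=1·11+1=12,  q_1=1·1+0=1
a_2=10:  p_2=10·12+11=131,  q_2=10·1+1=11
a_3=1:  p_3=1·131+12=143,  q_3=1·11+1=12
→ (143, 12).  Check: 143²=20449, 142·12²=20448, difference 1.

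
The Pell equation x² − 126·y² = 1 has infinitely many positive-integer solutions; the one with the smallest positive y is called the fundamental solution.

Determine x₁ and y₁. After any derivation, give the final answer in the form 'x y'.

d=126: √d = [11; 4,2,4,22] (ℓ=4, even), read p_3/q_3
step 0: (11, 1)  from 11·(1,0) + (0,1)
…
step 2: (101, 9)  from 2·(45,4) + (11,1)
step 3: (449, 40)  from 4·(101,9) + (45,4)
fundamental: x₁=449, y₁=40  (since 201601 − 126·1600 = 1)

449 40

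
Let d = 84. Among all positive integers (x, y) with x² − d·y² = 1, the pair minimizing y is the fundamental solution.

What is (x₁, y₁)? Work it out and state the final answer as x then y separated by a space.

55 6

√84 → a₀=9, period (6,18); ℓ=2 even so k=1
a_0=9:  p_0=9·1+0=9,  q_0=9·0+1=1
a_1=6:  p_1=6·9+1=55,  q_1=6·1+0=6
→ (55, 6).  Check: 55²=3025, 84·6²=3024, difference 1.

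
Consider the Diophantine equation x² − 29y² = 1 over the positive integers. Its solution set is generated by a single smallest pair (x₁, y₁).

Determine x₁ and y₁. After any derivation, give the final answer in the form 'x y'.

9801 1820

[5; 2,1,1,2,10] for √29; ℓ=5 ⇒ convergent index 9
i=0: a=5 ⇒ p=5, q=1
i=1: a=2 ⇒ p=11, q=2
i=2: a=1 ⇒ p=16, q=3
…
i=6: a=2 ⇒ p=1524, q=283
i=7: a=1 ⇒ p=2251, q=418
i=8: a=1 ⇒ p=3775, q=701
i=9: a=2 ⇒ p=9801, q=1820
fundamental: x₁=9801, y₁=1820  (since 96059601 − 29·3312400 = 1)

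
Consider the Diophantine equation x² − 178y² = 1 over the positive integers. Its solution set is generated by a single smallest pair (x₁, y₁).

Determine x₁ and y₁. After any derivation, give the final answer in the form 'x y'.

1601 120

[13; 2,1,12,1,2,26] for √178; ℓ=6 ⇒ convergent index 5
i=0: a=13 ⇒ p=13, q=1
…
i=4: a=1 ⇒ p=547, q=41
i=5: a=2 ⇒ p=1601, q=120
fundamental: x₁=1601, y₁=120  (since 2563201 − 178·14400 = 1)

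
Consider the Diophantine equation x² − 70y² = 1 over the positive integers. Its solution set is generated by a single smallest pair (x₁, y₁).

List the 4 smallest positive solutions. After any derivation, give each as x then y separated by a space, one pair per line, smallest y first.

√70 → a₀=8, period (2,1,2,1,2,16); ℓ=6 even so k=5
k=0  a_k=8  p_k/q_k = 8/1
k=1  a_k=2  p_k/q_k = 17/2
…
k=4  a_k=1  p_k/q_k = 92/11
k=5  a_k=2  p_k/q_k = 251/30
fundamental: x₁=251, y₁=30  (since 63001 − 70·900 = 1)
(x_2, y_2) = (251·251 + 70·30·30, 251·30 + 30·251) = (126001, 15060)
(x_3, y_3) = (251·126001 + 70·30·15060, 251·15060 + 30·126001) = (63252251, 7560090)
(x_4, y_4) = (251·63252251 + 70·30·7560090, 251·7560090 + 30·63252251) = (31752504001, 3795150120)

251 30
126001 15060
63252251 7560090
31752504001 3795150120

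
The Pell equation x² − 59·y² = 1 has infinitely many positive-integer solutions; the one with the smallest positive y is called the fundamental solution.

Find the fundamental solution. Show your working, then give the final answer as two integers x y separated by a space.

530 69

[7; 1,2,7,2,1,14] for √59; ℓ=6 ⇒ convergent index 5
k=0  a_k=7  p_k/q_k = 7/1
…
k=4  a_k=2  p_k/q_k = 361/47
k=5  a_k=1  p_k/q_k = 530/69
(x₁, y₁) = (530, 69);  530² − 59·69² = 1 ✓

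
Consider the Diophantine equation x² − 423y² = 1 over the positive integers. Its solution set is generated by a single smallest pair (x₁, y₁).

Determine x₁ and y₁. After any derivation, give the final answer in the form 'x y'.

4607 224

√423 → a₀=20, period (1,1,3,4,3,1,1,40); ℓ=8 even so k=7
a_0=20:  p_0=20·1+0=20,  q_0=20·0+1=1
…
a_2=1:  p_2=1·21+20=41,  q_2=1·1+1=2
…
a_4=4:  p_4=4·144+41=617,  q_4=4·7+2=30
a_5=3:  p_5=3·617+144=1995,  q_5=3·30+7=97
a_6=1:  p_6=1·1995+617=2612,  q_6=1·97+30=127
a_7=1:  p_7=1·2612+1995=4607,  q_7=1·127+97=224
(x₁, y₁) = (4607, 224);  4607² − 423·224² = 1 ✓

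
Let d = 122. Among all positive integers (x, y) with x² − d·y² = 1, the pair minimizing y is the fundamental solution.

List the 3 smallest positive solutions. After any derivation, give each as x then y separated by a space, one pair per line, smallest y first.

√122 → a₀=11, period (22); ℓ=1 odd so k=1
k=0  a_k=11  p_k/q_k = 11/1
k=1  a_k=22  p_k/q_k = 243/22
→ (243, 22).  Check: 243²=59049, 122·22²=59048, difference 1.
n=2: (243,22)∘(243,22) = (243·243+122·22·22, 243·22+22·243) = (118097,10692)
n=3: (118097,10692)∘(243,22) = (243·118097+122·22·10692, 243·10692+22·118097) = (57394899,5196290)

243 22
118097 10692
57394899 5196290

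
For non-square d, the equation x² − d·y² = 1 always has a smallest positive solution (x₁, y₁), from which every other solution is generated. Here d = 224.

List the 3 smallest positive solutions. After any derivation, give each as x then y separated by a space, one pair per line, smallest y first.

√224 = [14; 1,28, …], period ℓ=2 (even) → k=1
k=0  a_k=14  p_k/q_k = 14/1
k=1  a_k=1  p_k/q_k = 15/1
fundamental: x₁=15, y₁=1  (since 225 − 224·1 = 1)
(x_2, y_2) = (15·15 + 224·1·1, 15·1 + 1·15) = (449, 30)
(x_3, y_3) = (15·449 + 224·1·30, 15·30 + 1·449) = (13455, 899)

15 1
449 30
13455 899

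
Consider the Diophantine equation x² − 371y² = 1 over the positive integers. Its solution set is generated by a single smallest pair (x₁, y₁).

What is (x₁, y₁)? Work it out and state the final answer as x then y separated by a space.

√371 → a₀=19, period (3,1,4,1,3,38); ℓ=6 even so k=5
a_0=19:  p_0=19·1+0=19,  q_0=19·0+1=1
a_1=3:  p_1=3·19+1=58,  q_1=3·1+0=3
a_2=1:  p_2=1·58+19=77,  q_2=1·3+1=4
…
a_4=1:  p_4=1·366+77=443,  q_4=1·19+4=23
a_5=3:  p_5=3·443+366=1695,  q_5=3·23+19=88
(x₁, y₁) = (1695, 88);  1695² − 371·88² = 1 ✓

1695 88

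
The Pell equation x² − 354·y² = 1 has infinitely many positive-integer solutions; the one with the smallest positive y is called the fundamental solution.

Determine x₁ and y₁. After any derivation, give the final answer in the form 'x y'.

258065 13716

d=354: √d = [18; 1,4,2,2,18,2,2,4,1,36] (ℓ=10, even), read p_9/q_9
a_0=18:  p_0=18·1+0=18,  q_0=18·0+1=1
…
a_2=4:  p_2=4·19+18=94,  q_2=4·1+1=5
…
a_5=18:  p_5=18·508+207=9351,  q_5=18·27+11=497
…
a_8=4:  p_8=4·47771+19210=210294,  q_8=4·2539+1021=11177
a_9=1:  p_9=1·210294+47771=258065,  q_9=1·11177+2539=13716
→ (258065, 13716).  Check: 258065²=66597544225, 354·13716²=66597544224, difference 1.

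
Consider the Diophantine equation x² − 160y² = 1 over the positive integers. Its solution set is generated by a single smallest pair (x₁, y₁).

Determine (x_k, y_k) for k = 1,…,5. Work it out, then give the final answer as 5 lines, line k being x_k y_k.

d=160: √d = [12; 1,1,1,5,1,1,1,24] (ℓ=8, even), read p_7/q_7
step 0: (12, 1)  from 12·(1,0) + (0,1)
step 1: (13, 1)  from 1·(12,1) + (1,0)
step 2: (25, 2)  from 1·(13,1) + (12,1)
step 3: (38, 3)  from 1·(25,2) + (13,1)
step 4: (215, 17)  from 5·(38,3) + (25,2)
step 5: (253, 20)  from 1·(215,17) + (38,3)
step 6: (468, 37)  from 1·(253,20) + (215,17)
step 7: (721, 57)  from 1·(468,37) + (253,20)
(x₁, y₁) = (721, 57);  721² − 160·57² = 1 ✓
(x_2, y_2) = (721·721 + 160·57·57, 721·57 + 57·721) = (1039681, 82194)
(x_3, y_3) = (721·1039681 + 160·57·82194, 721·82194 + 57·1039681) = (1499219281, 118523691)
(x_4, y_4) = (721·1499219281 + 160·57·118523691, 721·118523691 + 57·1499219281) = (2161873163521, 170911080228)
(x_5, y_5) = (721·2161873163521 + 160·57·170911080228, 721·170911080228 + 57·2161873163521) = (3117419602578001, 246453659165085)

721 57
1039681 82194
1499219281 118523691
2161873163521 170911080228
3117419602578001 246453659165085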